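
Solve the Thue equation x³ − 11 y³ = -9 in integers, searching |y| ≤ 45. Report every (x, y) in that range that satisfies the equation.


The equation is x³ - 11y³ = -9. For fixed y, x³ = 11·y³ − 9, so a solution requires the RHS to be a perfect cube.
Strategy: iterate y from -45 to 45, compute RHS = 11·y³ − 9, and check whether it is a (positive or negative) perfect cube.
Check small values of y:
  y = 0: RHS = -9 is not a perfect cube.
  y = 1: RHS = 2 is not a perfect cube.
  y = -1: RHS = -20 is not a perfect cube.
  y = 2: RHS = 79 is not a perfect cube.
  y = -2: RHS = -97 is not a perfect cube.
  y = 3: RHS = 288 is not a perfect cube.
  y = -3: RHS = -306 is not a perfect cube.
Continuing the search up to |y| = 45 finds no solutions either.
No (x, y) in the scanned range satisfies the equation.

No integer solutions with |y| ≤ 45.


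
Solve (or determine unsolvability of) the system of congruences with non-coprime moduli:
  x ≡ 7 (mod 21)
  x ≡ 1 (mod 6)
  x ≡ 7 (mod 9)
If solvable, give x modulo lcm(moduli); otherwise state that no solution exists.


Moduli 21, 6, 9 are not pairwise coprime, so CRT works modulo lcm(m_i) when all pairwise compatibility conditions hold.
Pairwise compatibility: gcd(m_i, m_j) must divide a_i - a_j for every pair.
Merge one congruence at a time:
  Start: x ≡ 7 (mod 21).
  Combine with x ≡ 1 (mod 6): gcd(21, 6) = 3; 1 - 7 = -6, which IS divisible by 3, so compatible.
    Write x = 7 + 21·t and substitute into x ≡ 1 (mod 6): 21·t ≡ 1 − 7 = -6 (mod 6).
    Divide the congruence (and modulus) by g = 3: 7·t ≡ -2 (mod 2).
    Reduce coefficients mod 2: 1·t ≡ 0 (mod 2).
    So t ≡ 0 (mod 2).
    Then x = 7 + 21·0 = 7, valid modulo lcm(21, 6) = 42: x ≡ 7 (mod 42).
  Combine with x ≡ 7 (mod 9): gcd(42, 9) = 3; 7 - 7 = 0, which IS divisible by 3, so compatible.
    Write x = 7 + 42·t and substitute into x ≡ 7 (mod 9): 42·t ≡ 7 − 7 = 0 (mod 9).
    Divide the congruence (and modulus) by g = 3: 14·t ≡ 0 (mod 3).
    Reduce coefficients mod 3: 2·t ≡ 0 (mod 3).
    The inverse of 2 mod 3 is 2 (since 2·2 = 4 = 1·3 + 1), so t ≡ 2·0 = 0 ≡ 0 (mod 3).
    Then x = 7 + 42·0 = 7, valid modulo lcm(42, 9) = 126: x ≡ 7 (mod 126).
Verify: 7 mod 21 = 7, 7 mod 6 = 1, 7 mod 9 = 7.

x ≡ 7 (mod 126).


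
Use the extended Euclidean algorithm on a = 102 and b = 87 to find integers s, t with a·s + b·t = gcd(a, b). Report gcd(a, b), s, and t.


Euclidean algorithm on (102, 87) — divide until remainder is 0:
  102 = 1 · 87 + 15
  87 = 5 · 15 + 12
  15 = 1 · 12 + 3
  12 = 4 · 3 + 0
gcd(102, 87) = 3.
Track Bezout coefficients alongside the remainders: start with r₀ = 102 = a·1 + b·0 (s = 1, t = 0) and r₁ = 87 = a·0 + b·1 (s = 0, t = 1); each new remainder r_{k+1} = r_{k-1} − q_k·r_k inherits s_{k+1} = s_{k-1} − q_k·s_k, t_{k+1} = t_{k-1} − q_k·t_k, so r_k = a·s_k + b·t_k at every step:
  q = 1: r = 15, s = 1 − 1·0 = 1, t = 0 − 1·1 = -1  (check: 102·1 + 87·(-1) = 15)
  q = 5: r = 12, s = 0 − 5·1 = -5, t = 1 − 5·(-1) = 6  (check: 102·(-5) + 87·6 = 12)
  q = 1: r = 3, s = 1 − 1·(-5) = 6, t = -1 − 1·6 = -7  (check: 102·6 + 87·(-7) = 3)
The row with r = 3 (the gcd) gives the Bezout coefficients s = 6, t = -7.
Result: 102 · (6) + 87 · (-7) = 3.

gcd(102, 87) = 3; s = 6, t = -7 (check: 102·6 + 87·(-7) = 3).


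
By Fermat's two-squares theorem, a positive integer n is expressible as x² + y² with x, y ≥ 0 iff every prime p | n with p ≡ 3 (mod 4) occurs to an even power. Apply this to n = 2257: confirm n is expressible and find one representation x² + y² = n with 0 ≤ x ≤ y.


Step 1: Factor n = 2257 = 37 · 61.
Step 2: Check the mod-4 condition on each prime factor: 37 ≡ 1 (mod 4), exponent 1; 61 ≡ 1 (mod 4), exponent 1.
All primes ≡ 3 (mod 4) appear to even exponent (or don't appear), so by the two-squares theorem n IS expressible as a sum of two squares.
Step 3: Build a representation. Here n = 37 · 61 is a product of primes ≡ 1 (mod 4). Each prime p ≡ 1 (mod 4) is itself a sum of two squares; find a² by testing p − a² for a perfect square:
  37: 37 − 1² = 36 = 6² ⇒ 37 = 1² + 6².
  61: 61 − 1² = 60, 61 − 2² = 57, 61 − 3² = 52, 61 − 4² = 45, 61 − 5² = 36 = 6² ⇒ 61 = 5² + 6².
  Combine using the Brahmagupta–Fibonacci identity (a² + b²)(c² + d²) = (ac − bd)² + (ad + bc)² = (ac + bd)² + (ad − bc)²:
  37 · 61 = 2257: from (1² + 6²)(5² + 6²), take (1·5 − 6·6, 1·6 + 6·5) = (5 − 36, 6 + 30) = (-31, 36); dropping signs (only squares matter) gives (31, 36); check 31² + 36² = 961 + 1296 = 2257 ✓.
Step 4: Order so x ≤ y and verify: 31² + 36² = 961 + 1296 = 2257 = n. ✓

n = 2257 = 31² + 36² (one valid representation with x ≤ y).


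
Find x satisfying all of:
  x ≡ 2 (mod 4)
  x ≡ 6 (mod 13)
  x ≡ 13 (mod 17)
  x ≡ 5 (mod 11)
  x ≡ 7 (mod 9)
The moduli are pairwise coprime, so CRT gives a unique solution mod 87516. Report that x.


Product of moduli M = 4 · 13 · 17 · 11 · 9 = 87516.
Merge one congruence at a time:
  Start: x ≡ 2 (mod 4).
  Combine with x ≡ 6 (mod 13); new modulus lcm = 52.
    Write x = 2 + 4·t and substitute into x ≡ 6 (mod 13): 4·t ≡ 6 − 2 = 4 (mod 13).
    The inverse of 4 mod 13 is 10 (since 4·10 = 40 = 3·13 + 1), so t ≡ 10·4 = 40 ≡ 1 (mod 13).
    Then x = 2 + 4·1 = 6, valid modulo lcm(4, 13) = 52: x ≡ 6 (mod 52).
  Combine with x ≡ 13 (mod 17); new modulus lcm = 884.
    Write x = 6 + 52·t and substitute into x ≡ 13 (mod 17): 52·t ≡ 13 − 6 = 7 (mod 17).
    Reduce coefficients mod 17: 1·t ≡ 7 (mod 17).
    So t ≡ 7 (mod 17).
    Then x = 6 + 52·7 = 370, valid modulo lcm(52, 17) = 884: x ≡ 370 (mod 884).
  Combine with x ≡ 5 (mod 11); new modulus lcm = 9724.
    Write x = 370 + 884·t and substitute into x ≡ 5 (mod 11): 884·t ≡ 5 − 370 = -365 (mod 11).
    Reduce coefficients mod 11: 4·t ≡ 9 (mod 11).
    The inverse of 4 mod 11 is 3 (since 4·3 = 12 = 1·11 + 1), so t ≡ 3·9 = 27 ≡ 5 (mod 11).
    Then x = 370 + 884·5 = 4790, valid modulo lcm(884, 11) = 9724: x ≡ 4790 (mod 9724).
  Combine with x ≡ 7 (mod 9); new modulus lcm = 87516.
    Write x = 4790 + 9724·t and substitute into x ≡ 7 (mod 9): 9724·t ≡ 7 − 4790 = -4783 (mod 9).
    Reduce coefficients mod 9: 4·t ≡ 5 (mod 9).
    The inverse of 4 mod 9 is 7 (since 4·7 = 28 = 3·9 + 1), so t ≡ 7·5 = 35 ≡ 8 (mod 9).
    Then x = 4790 + 9724·8 = 82582, valid modulo lcm(9724, 9) = 87516: x ≡ 82582 (mod 87516).
Verify against each original: 82582 mod 4 = 2, 82582 mod 13 = 6, 82582 mod 17 = 13, 82582 mod 11 = 5, 82582 mod 9 = 7.

x ≡ 82582 (mod 87516).


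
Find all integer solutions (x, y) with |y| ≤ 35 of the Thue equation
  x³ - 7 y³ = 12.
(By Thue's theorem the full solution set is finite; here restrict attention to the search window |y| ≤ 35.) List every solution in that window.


The equation is x³ - 7y³ = 12. For fixed y, x³ = 7·y³ + 12, so a solution requires the RHS to be a perfect cube.
Strategy: iterate y from -35 to 35, compute RHS = 7·y³ + 12, and check whether it is a (positive or negative) perfect cube.
Check small values of y:
  y = 0: RHS = 12 is not a perfect cube.
  y = 1: RHS = 19 is not a perfect cube.
  y = -1: RHS = 5 is not a perfect cube.
  y = 2: RHS = 68 is not a perfect cube.
  y = -2: RHS = -44 is not a perfect cube.
  y = 3: RHS = 201 is not a perfect cube.
  y = -3: RHS = -177 is not a perfect cube.
Continuing the search up to |y| = 35 finds no solutions either.
No (x, y) in the scanned range satisfies the equation.

No integer solutions with |y| ≤ 35.


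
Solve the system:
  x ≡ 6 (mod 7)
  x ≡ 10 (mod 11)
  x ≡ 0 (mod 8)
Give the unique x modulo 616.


Moduli 7, 11, 8 are pairwise coprime; by CRT there is a unique solution modulo M = 7 · 11 · 8 = 616.
Solve pairwise, accumulating the modulus:
  Start with x ≡ 6 (mod 7).
  Combine with x ≡ 10 (mod 11): since gcd(7, 11) = 1, we get a unique residue mod 77.
    Write x = 6 + 7·t and substitute into x ≡ 10 (mod 11): 7·t ≡ 10 − 6 = 4 (mod 11).
    The inverse of 7 mod 11 is 8 (since 7·8 = 56 = 5·11 + 1), so t ≡ 8·4 = 32 ≡ 10 (mod 11).
    Then x = 6 + 7·10 = 76, valid modulo lcm(7, 11) = 77: x ≡ 76 (mod 77).
  Combine with x ≡ 0 (mod 8): since gcd(77, 8) = 1, we get a unique residue mod 616.
    Write x = 76 + 77·t and substitute into x ≡ 0 (mod 8): 77·t ≡ 0 − 76 = -76 (mod 8).
    Reduce coefficients mod 8: 5·t ≡ 4 (mod 8).
    The inverse of 5 mod 8 is 5 (since 5·5 = 25 = 3·8 + 1), so t ≡ 5·4 = 20 ≡ 4 (mod 8).
    Then x = 76 + 77·4 = 384, valid modulo lcm(77, 8) = 616: x ≡ 384 (mod 616).
Verify: 384 mod 7 = 6 ✓, 384 mod 11 = 10 ✓, 384 mod 8 = 0 ✓.

x ≡ 384 (mod 616).


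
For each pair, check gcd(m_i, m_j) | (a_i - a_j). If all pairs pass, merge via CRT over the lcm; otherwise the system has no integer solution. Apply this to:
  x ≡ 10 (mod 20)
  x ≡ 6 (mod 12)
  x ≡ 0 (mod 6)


Moduli 20, 12, 6 are not pairwise coprime, so CRT works modulo lcm(m_i) when all pairwise compatibility conditions hold.
Pairwise compatibility: gcd(m_i, m_j) must divide a_i - a_j for every pair.
Merge one congruence at a time:
  Start: x ≡ 10 (mod 20).
  Combine with x ≡ 6 (mod 12): gcd(20, 12) = 4; 6 - 10 = -4, which IS divisible by 4, so compatible.
    Write x = 10 + 20·t and substitute into x ≡ 6 (mod 12): 20·t ≡ 6 − 10 = -4 (mod 12).
    Divide the congruence (and modulus) by g = 4: 5·t ≡ -1 (mod 3).
    Reduce coefficients mod 3: 2·t ≡ 2 (mod 3).
    The inverse of 2 mod 3 is 2 (since 2·2 = 4 = 1·3 + 1), so t ≡ 2·2 = 4 ≡ 1 (mod 3).
    Then x = 10 + 20·1 = 30, valid modulo lcm(20, 12) = 60: x ≡ 30 (mod 60).
  Combine with x ≡ 0 (mod 6): gcd(60, 6) = 6; 0 - 30 = -30, which IS divisible by 6, so compatible.
    Write x = 30 + 60·t and substitute into x ≡ 0 (mod 6): 60·t ≡ 0 − 30 = -30 (mod 6).
    Divide the congruence (and modulus) by g = 6: 10·t ≡ -5 (mod 1).
    Modulo 1 every t works; take t = 0.
    Then x = 30 + 60·0 = 30, valid modulo lcm(60, 6) = 60: x ≡ 30 (mod 60).
Verify: 30 mod 20 = 10, 30 mod 12 = 6, 30 mod 6 = 0.

x ≡ 30 (mod 60).


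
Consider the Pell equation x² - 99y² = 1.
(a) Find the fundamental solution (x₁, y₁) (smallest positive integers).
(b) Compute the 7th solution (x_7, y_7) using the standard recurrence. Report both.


Step 1: Find the fundamental solution (x₁, y₁) of x² - 99y² = 1.
  Expand √99 as a continued fraction. a₀ = ⌊√99⌋ = 9; iterate m_{k+1} = d_k·a_k − m_k, d_{k+1} = (99 − m_{k+1}²)/d_k, a_{k+1} = ⌊(a₀ + m_{k+1})/d_{k+1}⌋ (starting m₀ = 0, d₀ = 1), with convergents p_k = a_k·p_{k-1} + p_{k-2}, q_k = a_k·q_{k-1} + q_{k-2} (p₋₁ = 1, q₋₁ = 0):
  k = 0: a₀ = 9; p₀/q₀ = 9/1; p₀² − 99·q₀² = 81 − 99 = -18.
  k = 1: m = 9, d = 18, a = ⌊(9 + 9)/18⌋ = 1; p/q = (1·9 + 1)/(1·1 + 0) = 10/1; p² − 99·q² = 100 − 99 = 1.
  The first convergent with p² − 99·q² = 1 gives the fundamental solution (x₁, y₁) = (10, 1).
Step 2: Apply the recurrence (x_{n+1}, y_{n+1}) = (x₁x_n + 99y₁y_n, x₁y_n + y₁x_n) repeatedly.
  From (x_1, y_1) = (10, 1): x_2 = 10·10 + 99·1·1 = 199; y_2 = 10·1 + 1·10 = 20.
  From (x_2, y_2) = (199, 20): x_3 = 10·199 + 99·1·20 = 3970; y_3 = 10·20 + 1·199 = 399.
  From (x_3, y_3) = (3970, 399): x_4 = 10·3970 + 99·1·399 = 79201; y_4 = 10·399 + 1·3970 = 7960.
  From (x_4, y_4) = (79201, 7960): x_5 = 10·79201 + 99·1·7960 = 1580050; y_5 = 10·7960 + 1·79201 = 158801.
  From (x_5, y_5) = (1580050, 158801): x_6 = 10·1580050 + 99·1·158801 = 31521799; y_6 = 10·158801 + 1·1580050 = 3168060.
  From (x_6, y_6) = (31521799, 3168060): x_7 = 10·31521799 + 99·1·3168060 = 628855930; y_7 = 10·3168060 + 1·31521799 = 63202399.
Step 3: Verify x_7² - 99·y_7² = 395459780696164900 - 395459780696164899 = 1 (should be 1). ✓

(x_1, y_1) = (10, 1); (x_7, y_7) = (628855930, 63202399).


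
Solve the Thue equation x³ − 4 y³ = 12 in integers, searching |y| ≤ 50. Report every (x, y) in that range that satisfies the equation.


The equation is x³ - 4y³ = 12. For fixed y, x³ = 4·y³ + 12, so a solution requires the RHS to be a perfect cube.
Strategy: iterate y from -50 to 50, compute RHS = 4·y³ + 12, and check whether it is a (positive or negative) perfect cube.
Check small values of y:
  y = 0: RHS = 12 is not a perfect cube.
  y = 1: RHS = 16 is not a perfect cube.
  y = -1: RHS = 8 = (2)³ ⇒ x = 2 works.
  y = 2: RHS = 44 is not a perfect cube.
  y = -2: RHS = -20 is not a perfect cube.
  y = 3: RHS = 120 is not a perfect cube.
  y = -3: RHS = -96 is not a perfect cube.
Continuing, at y = 5: RHS = 512 = (8)³ ⇒ x = 8 works.
Searching the remaining y in |y| ≤ 50 finds no further solutions.
Collected solutions: (2, -1), (8, 5).

Solutions (with |y| ≤ 50): (2, -1), (8, 5).


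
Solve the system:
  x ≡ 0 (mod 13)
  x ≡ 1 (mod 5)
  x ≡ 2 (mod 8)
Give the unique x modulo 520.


Moduli 13, 5, 8 are pairwise coprime; by CRT there is a unique solution modulo M = 13 · 5 · 8 = 520.
Solve pairwise, accumulating the modulus:
  Start with x ≡ 0 (mod 13).
  Combine with x ≡ 1 (mod 5): since gcd(13, 5) = 1, we get a unique residue mod 65.
    Write x = 0 + 13·t and substitute into x ≡ 1 (mod 5): 13·t ≡ 1 − 0 = 1 (mod 5).
    Reduce coefficients mod 5: 3·t ≡ 1 (mod 5).
    The inverse of 3 mod 5 is 2 (since 3·2 = 6 = 1·5 + 1), so t ≡ 2·1 = 2 ≡ 2 (mod 5).
    Then x = 0 + 13·2 = 26, valid modulo lcm(13, 5) = 65: x ≡ 26 (mod 65).
  Combine with x ≡ 2 (mod 8): since gcd(65, 8) = 1, we get a unique residue mod 520.
    Write x = 26 + 65·t and substitute into x ≡ 2 (mod 8): 65·t ≡ 2 − 26 = -24 (mod 8).
    Reduce coefficients mod 8: 1·t ≡ 0 (mod 8).
    So t ≡ 0 (mod 8).
    Then x = 26 + 65·0 = 26, valid modulo lcm(65, 8) = 520: x ≡ 26 (mod 520).
Verify: 26 mod 13 = 0 ✓, 26 mod 5 = 1 ✓, 26 mod 8 = 2 ✓.

x ≡ 26 (mod 520).


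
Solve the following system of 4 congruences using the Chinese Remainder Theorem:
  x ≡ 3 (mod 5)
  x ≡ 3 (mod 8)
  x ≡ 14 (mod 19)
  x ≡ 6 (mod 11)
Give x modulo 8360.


Product of moduli M = 5 · 8 · 19 · 11 = 8360.
Merge one congruence at a time:
  Start: x ≡ 3 (mod 5).
  Combine with x ≡ 3 (mod 8); new modulus lcm = 40.
    Write x = 3 + 5·t and substitute into x ≡ 3 (mod 8): 5·t ≡ 3 − 3 = 0 (mod 8).
    The inverse of 5 mod 8 is 5 (since 5·5 = 25 = 3·8 + 1), so t ≡ 5·0 = 0 ≡ 0 (mod 8).
    Then x = 3 + 5·0 = 3, valid modulo lcm(5, 8) = 40: x ≡ 3 (mod 40).
  Combine with x ≡ 14 (mod 19); new modulus lcm = 760.
    Write x = 3 + 40·t and substitute into x ≡ 14 (mod 19): 40·t ≡ 14 − 3 = 11 (mod 19).
    Reduce coefficients mod 19: 2·t ≡ 11 (mod 19).
    The inverse of 2 mod 19 is 10 (since 2·10 = 20 = 1·19 + 1), so t ≡ 10·11 = 110 ≡ 15 (mod 19).
    Then x = 3 + 40·15 = 603, valid modulo lcm(40, 19) = 760: x ≡ 603 (mod 760).
  Combine with x ≡ 6 (mod 11); new modulus lcm = 8360.
    Write x = 603 + 760·t and substitute into x ≡ 6 (mod 11): 760·t ≡ 6 − 603 = -597 (mod 11).
    Reduce coefficients mod 11: 1·t ≡ 8 (mod 11).
    So t ≡ 8 (mod 11).
    Then x = 603 + 760·8 = 6683, valid modulo lcm(760, 11) = 8360: x ≡ 6683 (mod 8360).
Verify against each original: 6683 mod 5 = 3, 6683 mod 8 = 3, 6683 mod 19 = 14, 6683 mod 11 = 6.

x ≡ 6683 (mod 8360).


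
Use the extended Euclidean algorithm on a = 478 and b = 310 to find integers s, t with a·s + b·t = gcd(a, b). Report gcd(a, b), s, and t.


Euclidean algorithm on (478, 310) — divide until remainder is 0:
  478 = 1 · 310 + 168
  310 = 1 · 168 + 142
  168 = 1 · 142 + 26
  142 = 5 · 26 + 12
  26 = 2 · 12 + 2
  12 = 6 · 2 + 0
gcd(478, 310) = 2.
Track Bezout coefficients alongside the remainders: start with r₀ = 478 = a·1 + b·0 (s = 1, t = 0) and r₁ = 310 = a·0 + b·1 (s = 0, t = 1); each new remainder r_{k+1} = r_{k-1} − q_k·r_k inherits s_{k+1} = s_{k-1} − q_k·s_k, t_{k+1} = t_{k-1} − q_k·t_k, so r_k = a·s_k + b·t_k at every step:
  q = 1: r = 168, s = 1 − 1·0 = 1, t = 0 − 1·1 = -1  (check: 478·1 + 310·(-1) = 168)
  q = 1: r = 142, s = 0 − 1·1 = -1, t = 1 − 1·(-1) = 2  (check: 478·(-1) + 310·2 = 142)
  q = 1: r = 26, s = 1 − 1·(-1) = 2, t = -1 − 1·2 = -3  (check: 478·2 + 310·(-3) = 26)
  q = 5: r = 12, s = -1 − 5·2 = -11, t = 2 − 5·(-3) = 17  (check: 478·(-11) + 310·17 = 12)
  q = 2: r = 2, s = 2 − 2·(-11) = 24, t = -3 − 2·17 = -37  (check: 478·24 + 310·(-37) = 2)
The row with r = 2 (the gcd) gives the Bezout coefficients s = 24, t = -37.
Result: 478 · (24) + 310 · (-37) = 2.

gcd(478, 310) = 2; s = 24, t = -37 (check: 478·24 + 310·(-37) = 2).


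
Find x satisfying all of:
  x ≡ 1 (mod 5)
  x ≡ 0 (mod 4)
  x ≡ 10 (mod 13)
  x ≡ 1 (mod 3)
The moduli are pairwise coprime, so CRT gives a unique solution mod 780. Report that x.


Product of moduli M = 5 · 4 · 13 · 3 = 780.
Merge one congruence at a time:
  Start: x ≡ 1 (mod 5).
  Combine with x ≡ 0 (mod 4); new modulus lcm = 20.
    Write x = 1 + 5·t and substitute into x ≡ 0 (mod 4): 5·t ≡ 0 − 1 = -1 (mod 4).
    Reduce coefficients mod 4: 1·t ≡ 3 (mod 4).
    So t ≡ 3 (mod 4).
    Then x = 1 + 5·3 = 16, valid modulo lcm(5, 4) = 20: x ≡ 16 (mod 20).
  Combine with x ≡ 10 (mod 13); new modulus lcm = 260.
    Write x = 16 + 20·t and substitute into x ≡ 10 (mod 13): 20·t ≡ 10 − 16 = -6 (mod 13).
    Reduce coefficients mod 13: 7·t ≡ 7 (mod 13).
    The inverse of 7 mod 13 is 2 (since 7·2 = 14 = 1·13 + 1), so t ≡ 2·7 = 14 ≡ 1 (mod 13).
    Then x = 16 + 20·1 = 36, valid modulo lcm(20, 13) = 260: x ≡ 36 (mod 260).
  Combine with x ≡ 1 (mod 3); new modulus lcm = 780.
    Write x = 36 + 260·t and substitute into x ≡ 1 (mod 3): 260·t ≡ 1 − 36 = -35 (mod 3).
    Reduce coefficients mod 3: 2·t ≡ 1 (mod 3).
    The inverse of 2 mod 3 is 2 (since 2·2 = 4 = 1·3 + 1), so t ≡ 2·1 = 2 ≡ 2 (mod 3).
    Then x = 36 + 260·2 = 556, valid modulo lcm(260, 3) = 780: x ≡ 556 (mod 780).
Verify against each original: 556 mod 5 = 1, 556 mod 4 = 0, 556 mod 13 = 10, 556 mod 3 = 1.

x ≡ 556 (mod 780).


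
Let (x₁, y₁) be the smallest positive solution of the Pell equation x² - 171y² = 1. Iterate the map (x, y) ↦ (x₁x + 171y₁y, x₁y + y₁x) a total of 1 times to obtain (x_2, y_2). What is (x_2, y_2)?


Step 1: Find the fundamental solution (x₁, y₁) of x² - 171y² = 1.
  Expand √171 as a continued fraction. a₀ = ⌊√171⌋ = 13; iterate m_{k+1} = d_k·a_k − m_k, d_{k+1} = (171 − m_{k+1}²)/d_k, a_{k+1} = ⌊(a₀ + m_{k+1})/d_{k+1}⌋ (starting m₀ = 0, d₀ = 1), with convergents p_k = a_k·p_{k-1} + p_{k-2}, q_k = a_k·q_{k-1} + q_{k-2} (p₋₁ = 1, q₋₁ = 0):
  k = 0: a₀ = 13; p₀/q₀ = 13/1; p₀² − 171·q₀² = 169 − 171 = -2.
  k = 1: m = 13, d = 2, a = ⌊(13 + 13)/2⌋ = 13; p/q = (13·13 + 1)/(13·1 + 0) = 170/13; p² − 171·q² = 28900 − 28899 = 1.
  The first convergent with p² − 171·q² = 1 gives the fundamental solution (x₁, y₁) = (170, 13).
Step 2: Apply the recurrence (x_{n+1}, y_{n+1}) = (x₁x_n + 171y₁y_n, x₁y_n + y₁x_n) repeatedly.
  From (x_1, y_1) = (170, 13): x_2 = 170·170 + 171·13·13 = 57799; y_2 = 170·13 + 13·170 = 4420.
Step 3: Verify x_2² - 171·y_2² = 3340724401 - 3340724400 = 1 (should be 1). ✓

(x_1, y_1) = (170, 13); (x_2, y_2) = (57799, 4420).


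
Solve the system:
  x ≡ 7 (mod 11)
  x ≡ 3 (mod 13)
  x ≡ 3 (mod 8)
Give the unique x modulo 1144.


Moduli 11, 13, 8 are pairwise coprime; by CRT there is a unique solution modulo M = 11 · 13 · 8 = 1144.
Solve pairwise, accumulating the modulus:
  Start with x ≡ 7 (mod 11).
  Combine with x ≡ 3 (mod 13): since gcd(11, 13) = 1, we get a unique residue mod 143.
    Write x = 7 + 11·t and substitute into x ≡ 3 (mod 13): 11·t ≡ 3 − 7 = -4 (mod 13).
    Reduce coefficients mod 13: 11·t ≡ 9 (mod 13).
    The inverse of 11 mod 13 is 6 (since 11·6 = 66 = 5·13 + 1), so t ≡ 6·9 = 54 ≡ 2 (mod 13).
    Then x = 7 + 11·2 = 29, valid modulo lcm(11, 13) = 143: x ≡ 29 (mod 143).
  Combine with x ≡ 3 (mod 8): since gcd(143, 8) = 1, we get a unique residue mod 1144.
    Write x = 29 + 143·t and substitute into x ≡ 3 (mod 8): 143·t ≡ 3 − 29 = -26 (mod 8).
    Reduce coefficients mod 8: 7·t ≡ 6 (mod 8).
    The inverse of 7 mod 8 is 7 (since 7·7 = 49 = 6·8 + 1), so t ≡ 7·6 = 42 ≡ 2 (mod 8).
    Then x = 29 + 143·2 = 315, valid modulo lcm(143, 8) = 1144: x ≡ 315 (mod 1144).
Verify: 315 mod 11 = 7 ✓, 315 mod 13 = 3 ✓, 315 mod 8 = 3 ✓.

x ≡ 315 (mod 1144).


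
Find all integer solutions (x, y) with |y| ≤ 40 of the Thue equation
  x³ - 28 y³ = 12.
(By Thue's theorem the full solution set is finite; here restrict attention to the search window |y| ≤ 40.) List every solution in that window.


The equation is x³ - 28y³ = 12. For fixed y, x³ = 28·y³ + 12, so a solution requires the RHS to be a perfect cube.
Strategy: iterate y from -40 to 40, compute RHS = 28·y³ + 12, and check whether it is a (positive or negative) perfect cube.
Check small values of y:
  y = 0: RHS = 12 is not a perfect cube.
  y = 1: RHS = 40 is not a perfect cube.
  y = -1: RHS = -16 is not a perfect cube.
  y = 2: RHS = 236 is not a perfect cube.
  y = -2: RHS = -212 is not a perfect cube.
  y = 3: RHS = 768 is not a perfect cube.
  y = -3: RHS = -744 is not a perfect cube.
Continuing the search up to |y| = 40 finds no solutions either.
No (x, y) in the scanned range satisfies the equation.

No integer solutions with |y| ≤ 40.


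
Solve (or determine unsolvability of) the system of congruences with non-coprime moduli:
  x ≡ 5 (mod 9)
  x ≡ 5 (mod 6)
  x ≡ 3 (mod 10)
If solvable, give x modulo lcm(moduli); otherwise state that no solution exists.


Moduli 9, 6, 10 are not pairwise coprime, so CRT works modulo lcm(m_i) when all pairwise compatibility conditions hold.
Pairwise compatibility: gcd(m_i, m_j) must divide a_i - a_j for every pair.
Merge one congruence at a time:
  Start: x ≡ 5 (mod 9).
  Combine with x ≡ 5 (mod 6): gcd(9, 6) = 3; 5 - 5 = 0, which IS divisible by 3, so compatible.
    Write x = 5 + 9·t and substitute into x ≡ 5 (mod 6): 9·t ≡ 5 − 5 = 0 (mod 6).
    Divide the congruence (and modulus) by g = 3: 3·t ≡ 0 (mod 2).
    Reduce coefficients mod 2: 1·t ≡ 0 (mod 2).
    So t ≡ 0 (mod 2).
    Then x = 5 + 9·0 = 5, valid modulo lcm(9, 6) = 18: x ≡ 5 (mod 18).
  Combine with x ≡ 3 (mod 10): gcd(18, 10) = 2; 3 - 5 = -2, which IS divisible by 2, so compatible.
    Write x = 5 + 18·t and substitute into x ≡ 3 (mod 10): 18·t ≡ 3 − 5 = -2 (mod 10).
    Divide the congruence (and modulus) by g = 2: 9·t ≡ -1 (mod 5).
    Reduce coefficients mod 5: 4·t ≡ 4 (mod 5).
    The inverse of 4 mod 5 is 4 (since 4·4 = 16 = 3·5 + 1), so t ≡ 4·4 = 16 ≡ 1 (mod 5).
    Then x = 5 + 18·1 = 23, valid modulo lcm(18, 10) = 90: x ≡ 23 (mod 90).
Verify: 23 mod 9 = 5, 23 mod 6 = 5, 23 mod 10 = 3.

x ≡ 23 (mod 90).


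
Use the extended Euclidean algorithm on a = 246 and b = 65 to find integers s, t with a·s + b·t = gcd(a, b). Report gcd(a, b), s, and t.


Euclidean algorithm on (246, 65) — divide until remainder is 0:
  246 = 3 · 65 + 51
  65 = 1 · 51 + 14
  51 = 3 · 14 + 9
  14 = 1 · 9 + 5
  9 = 1 · 5 + 4
  5 = 1 · 4 + 1
  4 = 4 · 1 + 0
gcd(246, 65) = 1.
Track Bezout coefficients alongside the remainders: start with r₀ = 246 = a·1 + b·0 (s = 1, t = 0) and r₁ = 65 = a·0 + b·1 (s = 0, t = 1); each new remainder r_{k+1} = r_{k-1} − q_k·r_k inherits s_{k+1} = s_{k-1} − q_k·s_k, t_{k+1} = t_{k-1} − q_k·t_k, so r_k = a·s_k + b·t_k at every step:
  q = 3: r = 51, s = 1 − 3·0 = 1, t = 0 − 3·1 = -3  (check: 246·1 + 65·(-3) = 51)
  q = 1: r = 14, s = 0 − 1·1 = -1, t = 1 − 1·(-3) = 4  (check: 246·(-1) + 65·4 = 14)
  q = 3: r = 9, s = 1 − 3·(-1) = 4, t = -3 − 3·4 = -15  (check: 246·4 + 65·(-15) = 9)
  q = 1: r = 5, s = -1 − 1·4 = -5, t = 4 − 1·(-15) = 19  (check: 246·(-5) + 65·19 = 5)
  q = 1: r = 4, s = 4 − 1·(-5) = 9, t = -15 − 1·19 = -34  (check: 246·9 + 65·(-34) = 4)
  q = 1: r = 1, s = -5 − 1·9 = -14, t = 19 − 1·(-34) = 53  (check: 246·(-14) + 65·53 = 1)
The row with r = 1 (the gcd) gives the Bezout coefficients s = -14, t = 53.
Result: 246 · (-14) + 65 · (53) = 1.

gcd(246, 65) = 1; s = -14, t = 53 (check: 246·(-14) + 65·53 = 1).


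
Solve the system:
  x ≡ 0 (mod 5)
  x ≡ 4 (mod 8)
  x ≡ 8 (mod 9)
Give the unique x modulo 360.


Moduli 5, 8, 9 are pairwise coprime; by CRT there is a unique solution modulo M = 5 · 8 · 9 = 360.
Solve pairwise, accumulating the modulus:
  Start with x ≡ 0 (mod 5).
  Combine with x ≡ 4 (mod 8): since gcd(5, 8) = 1, we get a unique residue mod 40.
    Write x = 0 + 5·t and substitute into x ≡ 4 (mod 8): 5·t ≡ 4 − 0 = 4 (mod 8).
    The inverse of 5 mod 8 is 5 (since 5·5 = 25 = 3·8 + 1), so t ≡ 5·4 = 20 ≡ 4 (mod 8).
    Then x = 0 + 5·4 = 20, valid modulo lcm(5, 8) = 40: x ≡ 20 (mod 40).
  Combine with x ≡ 8 (mod 9): since gcd(40, 9) = 1, we get a unique residue mod 360.
    Write x = 20 + 40·t and substitute into x ≡ 8 (mod 9): 40·t ≡ 8 − 20 = -12 (mod 9).
    Reduce coefficients mod 9: 4·t ≡ 6 (mod 9).
    The inverse of 4 mod 9 is 7 (since 4·7 = 28 = 3·9 + 1), so t ≡ 7·6 = 42 ≡ 6 (mod 9).
    Then x = 20 + 40·6 = 260, valid modulo lcm(40, 9) = 360: x ≡ 260 (mod 360).
Verify: 260 mod 5 = 0 ✓, 260 mod 8 = 4 ✓, 260 mod 9 = 8 ✓.

x ≡ 260 (mod 360).


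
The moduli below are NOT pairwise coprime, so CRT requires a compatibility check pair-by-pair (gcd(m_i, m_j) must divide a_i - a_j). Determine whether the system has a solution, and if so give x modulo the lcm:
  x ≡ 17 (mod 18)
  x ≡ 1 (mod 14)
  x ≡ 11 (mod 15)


Moduli 18, 14, 15 are not pairwise coprime, so CRT works modulo lcm(m_i) when all pairwise compatibility conditions hold.
Pairwise compatibility: gcd(m_i, m_j) must divide a_i - a_j for every pair.
Merge one congruence at a time:
  Start: x ≡ 17 (mod 18).
  Combine with x ≡ 1 (mod 14): gcd(18, 14) = 2; 1 - 17 = -16, which IS divisible by 2, so compatible.
    Write x = 17 + 18·t and substitute into x ≡ 1 (mod 14): 18·t ≡ 1 − 17 = -16 (mod 14).
    Divide the congruence (and modulus) by g = 2: 9·t ≡ -8 (mod 7).
    Reduce coefficients mod 7: 2·t ≡ 6 (mod 7).
    The inverse of 2 mod 7 is 4 (since 2·4 = 8 = 1·7 + 1), so t ≡ 4·6 = 24 ≡ 3 (mod 7).
    Then x = 17 + 18·3 = 71, valid modulo lcm(18, 14) = 126: x ≡ 71 (mod 126).
  Combine with x ≡ 11 (mod 15): gcd(126, 15) = 3; 11 - 71 = -60, which IS divisible by 3, so compatible.
    Write x = 71 + 126·t and substitute into x ≡ 11 (mod 15): 126·t ≡ 11 − 71 = -60 (mod 15).
    Divide the congruence (and modulus) by g = 3: 42·t ≡ -20 (mod 5).
    Reduce coefficients mod 5: 2·t ≡ 0 (mod 5).
    The inverse of 2 mod 5 is 3 (since 2·3 = 6 = 1·5 + 1), so t ≡ 3·0 = 0 ≡ 0 (mod 5).
    Then x = 71 + 126·0 = 71, valid modulo lcm(126, 15) = 630: x ≡ 71 (mod 630).
Verify: 71 mod 18 = 17, 71 mod 14 = 1, 71 mod 15 = 11.

x ≡ 71 (mod 630).


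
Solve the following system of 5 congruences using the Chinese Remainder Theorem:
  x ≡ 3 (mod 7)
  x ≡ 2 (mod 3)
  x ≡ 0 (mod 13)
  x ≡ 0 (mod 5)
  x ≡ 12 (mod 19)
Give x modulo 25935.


Product of moduli M = 7 · 3 · 13 · 5 · 19 = 25935.
Merge one congruence at a time:
  Start: x ≡ 3 (mod 7).
  Combine with x ≡ 2 (mod 3); new modulus lcm = 21.
    Write x = 3 + 7·t and substitute into x ≡ 2 (mod 3): 7·t ≡ 2 − 3 = -1 (mod 3).
    Reduce coefficients mod 3: 1·t ≡ 2 (mod 3).
    So t ≡ 2 (mod 3).
    Then x = 3 + 7·2 = 17, valid modulo lcm(7, 3) = 21: x ≡ 17 (mod 21).
  Combine with x ≡ 0 (mod 13); new modulus lcm = 273.
    Write x = 17 + 21·t and substitute into x ≡ 0 (mod 13): 21·t ≡ 0 − 17 = -17 (mod 13).
    Reduce coefficients mod 13: 8·t ≡ 9 (mod 13).
    The inverse of 8 mod 13 is 5 (since 8·5 = 40 = 3·13 + 1), so t ≡ 5·9 = 45 ≡ 6 (mod 13).
    Then x = 17 + 21·6 = 143, valid modulo lcm(21, 13) = 273: x ≡ 143 (mod 273).
  Combine with x ≡ 0 (mod 5); new modulus lcm = 1365.
    Write x = 143 + 273·t and substitute into x ≡ 0 (mod 5): 273·t ≡ 0 − 143 = -143 (mod 5).
    Reduce coefficients mod 5: 3·t ≡ 2 (mod 5).
    The inverse of 3 mod 5 is 2 (since 3·2 = 6 = 1·5 + 1), so t ≡ 2·2 = 4 ≡ 4 (mod 5).
    Then x = 143 + 273·4 = 1235, valid modulo lcm(273, 5) = 1365: x ≡ 1235 (mod 1365).
  Combine with x ≡ 12 (mod 19); new modulus lcm = 25935.
    Write x = 1235 + 1365·t and substitute into x ≡ 12 (mod 19): 1365·t ≡ 12 − 1235 = -1223 (mod 19).
    Reduce coefficients mod 19: 16·t ≡ 12 (mod 19).
    The inverse of 16 mod 19 is 6 (since 16·6 = 96 = 5·19 + 1), so t ≡ 6·12 = 72 ≡ 15 (mod 19).
    Then x = 1235 + 1365·15 = 21710, valid modulo lcm(1365, 19) = 25935: x ≡ 21710 (mod 25935).
Verify against each original: 21710 mod 7 = 3, 21710 mod 3 = 2, 21710 mod 13 = 0, 21710 mod 5 = 0, 21710 mod 19 = 12.

x ≡ 21710 (mod 25935).


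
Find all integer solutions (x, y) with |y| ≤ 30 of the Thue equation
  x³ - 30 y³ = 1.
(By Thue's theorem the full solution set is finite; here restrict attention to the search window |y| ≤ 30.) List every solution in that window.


The equation is x³ - 30y³ = 1. For fixed y, x³ = 30·y³ + 1, so a solution requires the RHS to be a perfect cube.
Strategy: iterate y from -30 to 30, compute RHS = 30·y³ + 1, and check whether it is a (positive or negative) perfect cube.
Check small values of y:
  y = 0: RHS = 1 = (1)³ ⇒ x = 1 works.
  y = 1: RHS = 31 is not a perfect cube.
  y = -1: RHS = -29 is not a perfect cube.
  y = 2: RHS = 241 is not a perfect cube.
  y = -2: RHS = -239 is not a perfect cube.
  y = 3: RHS = 811 is not a perfect cube.
  y = -3: RHS = -809 is not a perfect cube.
Continuing the search up to |y| = 30 finds no further solutions beyond those listed.
Collected solutions: (1, 0).

Solutions (with |y| ≤ 30): (1, 0).


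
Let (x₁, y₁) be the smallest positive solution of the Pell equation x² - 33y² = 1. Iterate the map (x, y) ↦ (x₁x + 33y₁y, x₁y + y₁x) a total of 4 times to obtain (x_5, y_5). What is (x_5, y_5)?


Step 1: Find the fundamental solution (x₁, y₁) of x² - 33y² = 1.
  Expand √33 as a continued fraction. a₀ = ⌊√33⌋ = 5; iterate m_{k+1} = d_k·a_k − m_k, d_{k+1} = (33 − m_{k+1}²)/d_k, a_{k+1} = ⌊(a₀ + m_{k+1})/d_{k+1}⌋ (starting m₀ = 0, d₀ = 1), with convergents p_k = a_k·p_{k-1} + p_{k-2}, q_k = a_k·q_{k-1} + q_{k-2} (p₋₁ = 1, q₋₁ = 0):
  k = 0: a₀ = 5; p₀/q₀ = 5/1; p₀² − 33·q₀² = 25 − 33 = -8.
  k = 1: m = 5, d = 8, a = ⌊(5 + 5)/8⌋ = 1; p/q = (1·5 + 1)/(1·1 + 0) = 6/1; p² − 33·q² = 36 − 33 = 3.
  k = 2: m = 3, d = 3, a = ⌊(5 + 3)/3⌋ = 2; p/q = (2·6 + 5)/(2·1 + 1) = 17/3; p² − 33·q² = 289 − 297 = -8.
  k = 3: m = 3, d = 8, a = ⌊(5 + 3)/8⌋ = 1; p/q = (1·17 + 6)/(1·3 + 1) = 23/4; p² − 33·q² = 529 − 528 = 1.
  The first convergent with p² − 33·q² = 1 gives the fundamental solution (x₁, y₁) = (23, 4).
Step 2: Apply the recurrence (x_{n+1}, y_{n+1}) = (x₁x_n + 33y₁y_n, x₁y_n + y₁x_n) repeatedly.
  From (x_1, y_1) = (23, 4): x_2 = 23·23 + 33·4·4 = 1057; y_2 = 23·4 + 4·23 = 184.
  From (x_2, y_2) = (1057, 184): x_3 = 23·1057 + 33·4·184 = 48599; y_3 = 23·184 + 4·1057 = 8460.
  From (x_3, y_3) = (48599, 8460): x_4 = 23·48599 + 33·4·8460 = 2234497; y_4 = 23·8460 + 4·48599 = 388976.
  From (x_4, y_4) = (2234497, 388976): x_5 = 23·2234497 + 33·4·388976 = 102738263; y_5 = 23·388976 + 4·2234497 = 17884436.
Step 3: Verify x_5² - 33·y_5² = 10555150684257169 - 10555150684257168 = 1 (should be 1). ✓

(x_1, y_1) = (23, 4); (x_5, y_5) = (102738263, 17884436).


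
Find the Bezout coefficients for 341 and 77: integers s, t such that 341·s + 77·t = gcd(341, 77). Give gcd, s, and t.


Euclidean algorithm on (341, 77) — divide until remainder is 0:
  341 = 4 · 77 + 33
  77 = 2 · 33 + 11
  33 = 3 · 11 + 0
gcd(341, 77) = 11.
Track Bezout coefficients alongside the remainders: start with r₀ = 341 = a·1 + b·0 (s = 1, t = 0) and r₁ = 77 = a·0 + b·1 (s = 0, t = 1); each new remainder r_{k+1} = r_{k-1} − q_k·r_k inherits s_{k+1} = s_{k-1} − q_k·s_k, t_{k+1} = t_{k-1} − q_k·t_k, so r_k = a·s_k + b·t_k at every step:
  q = 4: r = 33, s = 1 − 4·0 = 1, t = 0 − 4·1 = -4  (check: 341·1 + 77·(-4) = 33)
  q = 2: r = 11, s = 0 − 2·1 = -2, t = 1 − 2·(-4) = 9  (check: 341·(-2) + 77·9 = 11)
The row with r = 11 (the gcd) gives the Bezout coefficients s = -2, t = 9.
Result: 341 · (-2) + 77 · (9) = 11.

gcd(341, 77) = 11; s = -2, t = 9 (check: 341·(-2) + 77·9 = 11).


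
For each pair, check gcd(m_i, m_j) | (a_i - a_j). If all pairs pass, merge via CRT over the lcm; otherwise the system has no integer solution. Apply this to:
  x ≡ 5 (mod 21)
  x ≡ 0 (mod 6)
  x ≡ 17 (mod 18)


Moduli 21, 6, 18 are not pairwise coprime, so CRT works modulo lcm(m_i) when all pairwise compatibility conditions hold.
Pairwise compatibility: gcd(m_i, m_j) must divide a_i - a_j for every pair.
Merge one congruence at a time:
  Start: x ≡ 5 (mod 21).
  Combine with x ≡ 0 (mod 6): gcd(21, 6) = 3, and 0 - 5 = -5 is NOT divisible by 3.
    ⇒ system is inconsistent (no integer solution).

No solution (the system is inconsistent).


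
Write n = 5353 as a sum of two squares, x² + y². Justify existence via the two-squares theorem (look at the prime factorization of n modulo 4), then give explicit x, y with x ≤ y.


Step 1: Factor n = 5353 = 53 · 101.
Step 2: Check the mod-4 condition on each prime factor: 53 ≡ 1 (mod 4), exponent 1; 101 ≡ 1 (mod 4), exponent 1.
All primes ≡ 3 (mod 4) appear to even exponent (or don't appear), so by the two-squares theorem n IS expressible as a sum of two squares.
Step 3: Build a representation. Here n = 53 · 101 is a product of primes ≡ 1 (mod 4). Each prime p ≡ 1 (mod 4) is itself a sum of two squares; find a² by testing p − a² for a perfect square:
  53: 53 − 1² = 52, 53 − 2² = 49 = 7² ⇒ 53 = 2² + 7².
  101: 101 − 1² = 100 = 10² ⇒ 101 = 1² + 10².
  Combine using the Brahmagupta–Fibonacci identity (a² + b²)(c² + d²) = (ac − bd)² + (ad + bc)² = (ac + bd)² + (ad − bc)²:
  53 · 101 = 5353: from (2² + 7²)(1² + 10²), take (2·1 − 7·10, 2·10 + 7·1) = (2 − 70, 20 + 7) = (-68, 27); dropping signs (only squares matter) gives (68, 27); check 68² + 27² = 4624 + 729 = 5353 ✓.
Step 4: Order so x ≤ y and verify: 27² + 68² = 729 + 4624 = 5353 = n. ✓

n = 5353 = 27² + 68² (one valid representation with x ≤ y).


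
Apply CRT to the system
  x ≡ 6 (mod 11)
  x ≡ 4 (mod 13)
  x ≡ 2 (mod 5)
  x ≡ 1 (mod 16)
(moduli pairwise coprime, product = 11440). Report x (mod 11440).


Product of moduli M = 11 · 13 · 5 · 16 = 11440.
Merge one congruence at a time:
  Start: x ≡ 6 (mod 11).
  Combine with x ≡ 4 (mod 13); new modulus lcm = 143.
    Write x = 6 + 11·t and substitute into x ≡ 4 (mod 13): 11·t ≡ 4 − 6 = -2 (mod 13).
    Reduce coefficients mod 13: 11·t ≡ 11 (mod 13).
    The inverse of 11 mod 13 is 6 (since 11·6 = 66 = 5·13 + 1), so t ≡ 6·11 = 66 ≡ 1 (mod 13).
    Then x = 6 + 11·1 = 17, valid modulo lcm(11, 13) = 143: x ≡ 17 (mod 143).
  Combine with x ≡ 2 (mod 5); new modulus lcm = 715.
    Write x = 17 + 143·t and substitute into x ≡ 2 (mod 5): 143·t ≡ 2 − 17 = -15 (mod 5).
    Reduce coefficients mod 5: 3·t ≡ 0 (mod 5).
    The inverse of 3 mod 5 is 2 (since 3·2 = 6 = 1·5 + 1), so t ≡ 2·0 = 0 ≡ 0 (mod 5).
    Then x = 17 + 143·0 = 17, valid modulo lcm(143, 5) = 715: x ≡ 17 (mod 715).
  Combine with x ≡ 1 (mod 16); new modulus lcm = 11440.
    Write x = 17 + 715·t and substitute into x ≡ 1 (mod 16): 715·t ≡ 1 − 17 = -16 (mod 16).
    Reduce coefficients mod 16: 11·t ≡ 0 (mod 16).
    The inverse of 11 mod 16 is 3 (since 11·3 = 33 = 2·16 + 1), so t ≡ 3·0 = 0 ≡ 0 (mod 16).
    Then x = 17 + 715·0 = 17, valid modulo lcm(715, 16) = 11440: x ≡ 17 (mod 11440).
Verify against each original: 17 mod 11 = 6, 17 mod 13 = 4, 17 mod 5 = 2, 17 mod 16 = 1.

x ≡ 17 (mod 11440).


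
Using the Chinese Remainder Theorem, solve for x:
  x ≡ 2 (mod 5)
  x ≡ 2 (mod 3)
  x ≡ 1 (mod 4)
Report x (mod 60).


Moduli 5, 3, 4 are pairwise coprime; by CRT there is a unique solution modulo M = 5 · 3 · 4 = 60.
Solve pairwise, accumulating the modulus:
  Start with x ≡ 2 (mod 5).
  Combine with x ≡ 2 (mod 3): since gcd(5, 3) = 1, we get a unique residue mod 15.
    Write x = 2 + 5·t and substitute into x ≡ 2 (mod 3): 5·t ≡ 2 − 2 = 0 (mod 3).
    Reduce coefficients mod 3: 2·t ≡ 0 (mod 3).
    The inverse of 2 mod 3 is 2 (since 2·2 = 4 = 1·3 + 1), so t ≡ 2·0 = 0 ≡ 0 (mod 3).
    Then x = 2 + 5·0 = 2, valid modulo lcm(5, 3) = 15: x ≡ 2 (mod 15).
  Combine with x ≡ 1 (mod 4): since gcd(15, 4) = 1, we get a unique residue mod 60.
    Write x = 2 + 15·t and substitute into x ≡ 1 (mod 4): 15·t ≡ 1 − 2 = -1 (mod 4).
    Reduce coefficients mod 4: 3·t ≡ 3 (mod 4).
    The inverse of 3 mod 4 is 3 (since 3·3 = 9 = 2·4 + 1), so t ≡ 3·3 = 9 ≡ 1 (mod 4).
    Then x = 2 + 15·1 = 17, valid modulo lcm(15, 4) = 60: x ≡ 17 (mod 60).
Verify: 17 mod 5 = 2 ✓, 17 mod 3 = 2 ✓, 17 mod 4 = 1 ✓.

x ≡ 17 (mod 60).


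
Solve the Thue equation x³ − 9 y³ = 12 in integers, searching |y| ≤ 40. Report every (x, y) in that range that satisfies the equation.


The equation is x³ - 9y³ = 12. For fixed y, x³ = 9·y³ + 12, so a solution requires the RHS to be a perfect cube.
Strategy: iterate y from -40 to 40, compute RHS = 9·y³ + 12, and check whether it is a (positive or negative) perfect cube.
Check small values of y:
  y = 0: RHS = 12 is not a perfect cube.
  y = 1: RHS = 21 is not a perfect cube.
  y = -1: RHS = 3 is not a perfect cube.
  y = 2: RHS = 84 is not a perfect cube.
  y = -2: RHS = -60 is not a perfect cube.
  y = 3: RHS = 255 is not a perfect cube.
  y = -3: RHS = -231 is not a perfect cube.
Continuing the search up to |y| = 40 finds no solutions either.
No (x, y) in the scanned range satisfies the equation.

No integer solutions with |y| ≤ 40.


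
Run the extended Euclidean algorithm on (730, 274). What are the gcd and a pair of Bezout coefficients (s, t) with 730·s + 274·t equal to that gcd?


Euclidean algorithm on (730, 274) — divide until remainder is 0:
  730 = 2 · 274 + 182
  274 = 1 · 182 + 92
  182 = 1 · 92 + 90
  92 = 1 · 90 + 2
  90 = 45 · 2 + 0
gcd(730, 274) = 2.
Track Bezout coefficients alongside the remainders: start with r₀ = 730 = a·1 + b·0 (s = 1, t = 0) and r₁ = 274 = a·0 + b·1 (s = 0, t = 1); each new remainder r_{k+1} = r_{k-1} − q_k·r_k inherits s_{k+1} = s_{k-1} − q_k·s_k, t_{k+1} = t_{k-1} − q_k·t_k, so r_k = a·s_k + b·t_k at every step:
  q = 2: r = 182, s = 1 − 2·0 = 1, t = 0 − 2·1 = -2  (check: 730·1 + 274·(-2) = 182)
  q = 1: r = 92, s = 0 − 1·1 = -1, t = 1 − 1·(-2) = 3  (check: 730·(-1) + 274·3 = 92)
  q = 1: r = 90, s = 1 − 1·(-1) = 2, t = -2 − 1·3 = -5  (check: 730·2 + 274·(-5) = 90)
  q = 1: r = 2, s = -1 − 1·2 = -3, t = 3 − 1·(-5) = 8  (check: 730·(-3) + 274·8 = 2)
The row with r = 2 (the gcd) gives the Bezout coefficients s = -3, t = 8.
Result: 730 · (-3) + 274 · (8) = 2.

gcd(730, 274) = 2; s = -3, t = 8 (check: 730·(-3) + 274·8 = 2).


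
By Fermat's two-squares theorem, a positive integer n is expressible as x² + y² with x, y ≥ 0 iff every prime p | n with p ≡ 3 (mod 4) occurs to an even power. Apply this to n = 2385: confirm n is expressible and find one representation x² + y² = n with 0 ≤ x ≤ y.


Step 1: Factor n = 2385 = 3^2 · 5 · 53.
Step 2: Check the mod-4 condition on each prime factor: 3 ≡ 3 (mod 4), exponent 2 (must be even); 5 ≡ 1 (mod 4), exponent 1; 53 ≡ 1 (mod 4), exponent 1.
All primes ≡ 3 (mod 4) appear to even exponent (or don't appear), so by the two-squares theorem n IS expressible as a sum of two squares.
Step 3: Build a representation. Group n = k² · m with k = 3 and m = 5 · 53 = 265 (a product of primes ≡ 1 (mod 4)); a representation of m scales to one of n via (k·x)² + (k·y)² = k²(x² + y²). Each prime p ≡ 1 (mod 4) is itself a sum of two squares; find a² by testing p − a² for a perfect square:
  5: 5 − 1² = 4 = 2² ⇒ 5 = 1² + 2².
  53: 53 − 1² = 52, 53 − 2² = 49 = 7² ⇒ 53 = 2² + 7².
  Combine using the Brahmagupta–Fibonacci identity (a² + b²)(c² + d²) = (ac − bd)² + (ad + bc)² = (ac + bd)² + (ad − bc)²:
  5 · 53 = 265: from (1² + 2²)(2² + 7²), take (1·2 − 2·7, 1·7 + 2·2) = (2 − 14, 7 + 4) = (-12, 11); dropping signs (only squares matter) gives (12, 11); check 12² + 11² = 144 + 121 = 265 ✓.
  Scale by k = 3: (3·12, 3·11) = (36, 33).
Step 4: Order so x ≤ y and verify: 33² + 36² = 1089 + 1296 = 2385 = n. ✓

n = 2385 = 33² + 36² (one valid representation with x ≤ y).
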